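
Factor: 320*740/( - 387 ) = -2^8*3^( - 2)  *  5^2 * 37^1*43^( - 1 )=- 236800/387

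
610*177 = 107970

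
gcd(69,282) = 3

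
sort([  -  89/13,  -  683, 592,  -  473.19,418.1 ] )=[ - 683 , -473.19,  -  89/13, 418.1, 592 ] 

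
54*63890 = 3450060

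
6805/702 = 9 + 487/702 = 9.69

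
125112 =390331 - 265219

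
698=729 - 31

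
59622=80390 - 20768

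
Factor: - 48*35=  - 1680 = -  2^4*3^1  *  5^1 * 7^1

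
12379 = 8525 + 3854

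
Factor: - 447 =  - 3^1*149^1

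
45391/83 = 546 + 73/83 = 546.88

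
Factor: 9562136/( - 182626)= - 2^2*31^1*127^( - 1 )*719^(-1)*38557^1 = - 4781068/91313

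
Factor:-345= - 3^1*5^1 * 23^1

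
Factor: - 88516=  - 2^2*22129^1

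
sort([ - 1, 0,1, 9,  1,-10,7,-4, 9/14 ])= [  -  10 ,- 4 , - 1, 0, 9/14,1, 1,  7,9]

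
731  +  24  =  755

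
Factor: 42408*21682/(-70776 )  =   - 2^1*19^1*31^1*37^1*293^1*983^( - 1) =- 12770698/983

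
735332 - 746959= - 11627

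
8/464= 1/58 =0.02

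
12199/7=12199/7 = 1742.71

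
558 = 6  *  93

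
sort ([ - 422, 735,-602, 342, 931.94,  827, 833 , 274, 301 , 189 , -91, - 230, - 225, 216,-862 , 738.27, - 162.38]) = [-862, - 602,  -  422, - 230, - 225, - 162.38,-91,189, 216,274, 301, 342, 735, 738.27,827,833,931.94 ] 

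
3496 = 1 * 3496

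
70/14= 5 = 5.00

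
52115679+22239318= 74354997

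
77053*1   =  77053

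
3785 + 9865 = 13650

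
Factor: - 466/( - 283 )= 2^1*233^1* 283^ (  -  1) 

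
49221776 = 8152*6038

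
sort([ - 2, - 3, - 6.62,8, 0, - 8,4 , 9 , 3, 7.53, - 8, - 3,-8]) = [ - 8,-8, - 8, - 6.62,-3, - 3,-2,0, 3, 4,7.53,8, 9]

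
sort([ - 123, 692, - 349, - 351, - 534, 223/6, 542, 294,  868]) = [ - 534, - 351, -349, - 123 , 223/6,294,542,692,868 ] 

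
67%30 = 7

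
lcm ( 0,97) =0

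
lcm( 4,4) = 4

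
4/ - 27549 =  - 4/27549 = - 0.00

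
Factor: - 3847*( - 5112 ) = 19665864 = 2^3*3^2*71^1*3847^1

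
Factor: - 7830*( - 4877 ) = 38186910 = 2^1*3^3*5^1*29^1*4877^1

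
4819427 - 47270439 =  - 42451012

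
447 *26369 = 11786943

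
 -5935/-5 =1187 + 0/1 = 1187.00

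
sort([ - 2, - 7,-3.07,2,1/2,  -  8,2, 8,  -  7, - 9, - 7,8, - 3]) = [-9, - 8,  -  7,-7, - 7, - 3.07, - 3, - 2,1/2, 2, 2 , 8,8 ] 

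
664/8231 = 664/8231  =  0.08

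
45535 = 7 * 6505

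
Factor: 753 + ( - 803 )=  - 2^1*5^2 = -50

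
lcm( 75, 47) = 3525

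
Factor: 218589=3^1*7^2*1487^1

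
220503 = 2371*93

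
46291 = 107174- 60883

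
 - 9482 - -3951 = -5531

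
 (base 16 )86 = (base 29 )4I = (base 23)5j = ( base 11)112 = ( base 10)134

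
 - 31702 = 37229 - 68931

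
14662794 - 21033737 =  - 6370943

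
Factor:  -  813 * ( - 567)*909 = 3^7*7^1 * 101^1 * 271^1 = 419022639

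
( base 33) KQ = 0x2ae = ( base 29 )NJ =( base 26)10A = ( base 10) 686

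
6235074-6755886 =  - 520812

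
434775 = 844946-410171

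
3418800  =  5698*600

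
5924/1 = 5924 = 5924.00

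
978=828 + 150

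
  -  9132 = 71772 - 80904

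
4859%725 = 509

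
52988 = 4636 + 48352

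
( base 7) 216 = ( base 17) 69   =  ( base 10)111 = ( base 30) 3l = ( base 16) 6f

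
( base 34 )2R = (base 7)164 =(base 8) 137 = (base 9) 115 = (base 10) 95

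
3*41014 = 123042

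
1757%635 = 487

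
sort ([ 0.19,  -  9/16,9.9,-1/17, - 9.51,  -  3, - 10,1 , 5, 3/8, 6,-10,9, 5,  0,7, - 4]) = [ -10,-10, - 9.51, - 4, - 3,- 9/16, - 1/17,0,0.19,3/8,1,5,5,6,7,  9,  9.9 ]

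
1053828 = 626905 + 426923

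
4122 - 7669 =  - 3547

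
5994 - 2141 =3853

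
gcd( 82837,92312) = 1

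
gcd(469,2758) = 7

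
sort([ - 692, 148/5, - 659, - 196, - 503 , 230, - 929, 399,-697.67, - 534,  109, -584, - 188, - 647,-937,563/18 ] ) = [ - 937, - 929, - 697.67, - 692, - 659, - 647, - 584, - 534,-503, - 196, - 188,148/5,563/18,109, 230, 399]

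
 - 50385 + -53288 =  -103673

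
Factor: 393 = 3^1*131^1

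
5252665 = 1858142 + 3394523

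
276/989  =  12/43= 0.28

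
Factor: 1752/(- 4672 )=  - 3/8 = - 2^( - 3)*3^1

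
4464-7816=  - 3352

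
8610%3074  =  2462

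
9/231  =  3/77 = 0.04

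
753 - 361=392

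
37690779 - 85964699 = -48273920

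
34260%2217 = 1005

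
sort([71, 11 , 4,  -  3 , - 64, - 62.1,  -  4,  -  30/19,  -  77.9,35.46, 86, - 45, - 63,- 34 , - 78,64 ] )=[  -  78,-77.9,-64, - 63, - 62.1,-45, - 34,-4,  -  3, - 30/19,  4, 11,35.46, 64, 71 , 86 ] 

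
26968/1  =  26968 = 26968.00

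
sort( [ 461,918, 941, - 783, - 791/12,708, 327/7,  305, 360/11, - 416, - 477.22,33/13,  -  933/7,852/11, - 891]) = [ - 891, - 783, - 477.22, - 416, - 933/7, - 791/12,33/13,360/11,327/7, 852/11 , 305,461,708, 918,941 ]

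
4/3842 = 2/1921 = 0.00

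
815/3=815/3 =271.67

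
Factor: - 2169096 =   -  2^3*3^1*90379^1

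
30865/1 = 30865 = 30865.00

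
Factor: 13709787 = 3^1*7^1*13^2*3863^1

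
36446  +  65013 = 101459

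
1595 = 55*29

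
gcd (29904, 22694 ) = 14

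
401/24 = 16  +  17/24 = 16.71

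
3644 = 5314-1670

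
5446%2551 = 344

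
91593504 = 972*94232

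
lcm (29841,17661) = 865389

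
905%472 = 433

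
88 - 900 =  - 812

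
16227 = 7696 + 8531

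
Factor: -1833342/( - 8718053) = 2^1 * 3^1*7^1 * 157^( - 1 )*43651^1 * 55529^(-1) 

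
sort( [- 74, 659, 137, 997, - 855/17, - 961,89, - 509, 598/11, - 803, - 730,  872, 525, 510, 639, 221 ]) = [ - 961, - 803, -730, - 509, - 74, - 855/17, 598/11, 89, 137, 221,  510, 525, 639 , 659, 872,  997] 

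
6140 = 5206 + 934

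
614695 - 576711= 37984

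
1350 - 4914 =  - 3564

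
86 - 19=67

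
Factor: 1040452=2^2*7^1*37159^1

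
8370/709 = 11 +571/709 = 11.81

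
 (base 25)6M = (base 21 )84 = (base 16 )AC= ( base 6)444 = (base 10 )172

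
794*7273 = 5774762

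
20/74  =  10/37 = 0.27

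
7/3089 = 7/3089 = 0.00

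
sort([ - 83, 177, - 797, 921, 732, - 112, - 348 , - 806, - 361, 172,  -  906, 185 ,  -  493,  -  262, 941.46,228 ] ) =[ - 906, - 806, - 797,-493,  -  361, - 348, - 262,  -  112, - 83, 172, 177 , 185, 228, 732, 921, 941.46] 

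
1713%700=313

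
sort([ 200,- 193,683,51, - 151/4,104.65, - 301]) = [ - 301,  -  193, - 151/4,  51 , 104.65 , 200,683] 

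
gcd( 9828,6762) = 42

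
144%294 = 144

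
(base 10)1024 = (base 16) 400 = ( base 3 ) 1101221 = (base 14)532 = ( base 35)t9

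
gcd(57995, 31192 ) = 7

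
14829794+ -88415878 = - 73586084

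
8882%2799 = 485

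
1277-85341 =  - 84064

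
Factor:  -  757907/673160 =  - 2^ ( - 3 )*5^(-1)*311^1*2437^1*16829^( - 1 )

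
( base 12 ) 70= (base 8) 124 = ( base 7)150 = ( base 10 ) 84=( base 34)2G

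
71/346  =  71/346 = 0.21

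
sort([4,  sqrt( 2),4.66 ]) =[ sqrt(2 ),4,4.66]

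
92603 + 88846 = 181449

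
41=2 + 39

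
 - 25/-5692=25/5692 = 0.00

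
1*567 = 567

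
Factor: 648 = 2^3 * 3^4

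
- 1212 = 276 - 1488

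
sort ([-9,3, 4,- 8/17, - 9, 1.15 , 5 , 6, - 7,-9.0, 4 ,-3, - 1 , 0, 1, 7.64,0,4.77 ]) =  [-9, - 9,-9.0,-7 , - 3,  -  1,-8/17, 0,  0, 1, 1.15 , 3, 4, 4, 4.77,5, 6,7.64] 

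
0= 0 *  (- 46256)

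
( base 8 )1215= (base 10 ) 653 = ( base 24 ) 135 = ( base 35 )IN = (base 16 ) 28d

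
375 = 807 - 432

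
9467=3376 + 6091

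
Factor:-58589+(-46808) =-105397^1=-105397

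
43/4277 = 43/4277 = 0.01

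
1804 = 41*44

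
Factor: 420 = 2^2 * 3^1*5^1*7^1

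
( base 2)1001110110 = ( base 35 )I0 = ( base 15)2C0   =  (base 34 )II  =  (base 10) 630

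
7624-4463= 3161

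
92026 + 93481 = 185507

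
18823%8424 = 1975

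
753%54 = 51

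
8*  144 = 1152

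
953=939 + 14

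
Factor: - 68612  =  -2^2*17^1 *1009^1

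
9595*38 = 364610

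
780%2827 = 780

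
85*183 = 15555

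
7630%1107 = 988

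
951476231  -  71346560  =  880129671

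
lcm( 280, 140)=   280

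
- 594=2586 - 3180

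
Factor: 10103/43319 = 10103^1 * 43319^ ( - 1 ) 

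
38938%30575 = 8363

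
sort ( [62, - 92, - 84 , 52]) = [- 92, - 84 , 52, 62]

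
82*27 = 2214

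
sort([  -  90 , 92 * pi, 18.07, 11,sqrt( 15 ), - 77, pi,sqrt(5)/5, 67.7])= [  -  90,-77,sqrt(5 )/5,pi,sqrt(15) , 11,18.07, 67.7, 92*pi ] 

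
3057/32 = 95  +  17/32 = 95.53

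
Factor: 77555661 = 3^1*257^1*100591^1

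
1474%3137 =1474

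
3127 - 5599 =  - 2472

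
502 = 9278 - 8776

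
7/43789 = 7/43789 = 0.00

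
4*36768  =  147072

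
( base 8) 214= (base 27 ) 55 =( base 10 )140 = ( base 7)260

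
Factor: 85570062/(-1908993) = -2^1* 1291^1* 11047^1*636331^( - 1) = -28523354/636331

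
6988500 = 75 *93180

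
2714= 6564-3850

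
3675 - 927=2748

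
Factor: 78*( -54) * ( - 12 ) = 50544 = 2^4*3^5*13^1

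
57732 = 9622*6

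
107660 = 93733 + 13927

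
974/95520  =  487/47760= 0.01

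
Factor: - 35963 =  - 35963^1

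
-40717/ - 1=40717  +  0/1 = 40717.00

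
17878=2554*7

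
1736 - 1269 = 467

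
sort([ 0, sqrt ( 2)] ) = [ 0, sqrt(2) ]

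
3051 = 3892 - 841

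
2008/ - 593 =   -  4 + 364/593 = -3.39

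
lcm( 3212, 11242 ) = 22484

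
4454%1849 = 756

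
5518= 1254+4264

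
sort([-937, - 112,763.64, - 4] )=[ - 937, - 112, - 4, 763.64]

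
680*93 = 63240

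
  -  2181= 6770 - 8951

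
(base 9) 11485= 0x1E0B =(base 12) 454b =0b1111000001011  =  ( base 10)7691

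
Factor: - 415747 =  -  83^1*5009^1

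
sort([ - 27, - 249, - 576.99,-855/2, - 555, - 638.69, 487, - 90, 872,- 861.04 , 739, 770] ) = [ - 861.04, - 638.69, - 576.99,-555,-855/2, - 249,  -  90, - 27,487, 739,  770, 872] 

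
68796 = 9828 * 7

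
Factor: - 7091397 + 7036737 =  - 2^2* 3^1*5^1*911^1 = - 54660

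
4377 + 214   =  4591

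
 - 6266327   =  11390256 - 17656583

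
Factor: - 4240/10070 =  - 8/19 = - 2^3*19^( - 1)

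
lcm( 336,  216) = 3024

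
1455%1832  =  1455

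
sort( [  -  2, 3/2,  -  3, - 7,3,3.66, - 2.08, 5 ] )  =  [  -  7 ,-3, - 2.08, - 2, 3/2  ,  3,3.66,  5]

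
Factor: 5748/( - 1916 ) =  - 3 = - 3^1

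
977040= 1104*885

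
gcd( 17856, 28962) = 18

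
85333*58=4949314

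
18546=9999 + 8547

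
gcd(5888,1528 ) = 8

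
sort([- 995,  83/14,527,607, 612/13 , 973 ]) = [  -  995 , 83/14,612/13,527,607 , 973 ] 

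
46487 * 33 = 1534071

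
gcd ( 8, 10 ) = 2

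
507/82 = 6 + 15/82 = 6.18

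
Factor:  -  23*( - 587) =13501= 23^1*587^1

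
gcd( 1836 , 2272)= 4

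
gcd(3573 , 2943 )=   9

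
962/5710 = 481/2855  =  0.17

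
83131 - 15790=67341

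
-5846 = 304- 6150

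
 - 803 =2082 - 2885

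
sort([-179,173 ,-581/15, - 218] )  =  [-218, - 179,  -  581/15, 173] 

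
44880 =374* 120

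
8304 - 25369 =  - 17065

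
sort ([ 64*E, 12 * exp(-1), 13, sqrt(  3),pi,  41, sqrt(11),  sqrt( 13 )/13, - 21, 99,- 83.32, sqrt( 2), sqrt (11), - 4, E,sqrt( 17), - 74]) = [-83.32,- 74, - 21,-4,sqrt(13 )/13, sqrt( 2), sqrt(3 ), E, pi, sqrt( 11 ), sqrt( 11) , sqrt(17 ), 12*exp ( - 1) , 13,41, 99, 64*E]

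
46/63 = 46/63 = 0.73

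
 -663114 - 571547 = - 1234661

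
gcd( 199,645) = 1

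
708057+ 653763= 1361820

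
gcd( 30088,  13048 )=8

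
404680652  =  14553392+390127260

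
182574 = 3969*46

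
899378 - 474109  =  425269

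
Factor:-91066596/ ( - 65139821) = 2^2*3^1*823^1*1987^( - 1)*9221^1*32783^( - 1 )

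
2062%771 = 520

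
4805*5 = 24025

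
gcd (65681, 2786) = 7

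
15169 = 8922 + 6247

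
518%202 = 114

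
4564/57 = 4564/57  =  80.07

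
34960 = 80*437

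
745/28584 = 745/28584 = 0.03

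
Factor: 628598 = 2^1*314299^1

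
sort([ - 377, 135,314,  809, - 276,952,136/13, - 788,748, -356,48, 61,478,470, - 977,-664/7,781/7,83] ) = [ - 977,  -  788, - 377, - 356, - 276,- 664/7, 136/13,48 , 61, 83, 781/7,  135,  314,470,478, 748, 809, 952 ] 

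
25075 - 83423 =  - 58348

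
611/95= 6 +41/95 = 6.43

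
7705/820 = 9 + 65/164 = 9.40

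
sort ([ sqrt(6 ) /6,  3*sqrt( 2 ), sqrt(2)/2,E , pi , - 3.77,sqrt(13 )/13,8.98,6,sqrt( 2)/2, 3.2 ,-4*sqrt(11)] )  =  [ - 4*sqrt( 11), - 3.77,  sqrt(13 ) /13,  sqrt(6 )/6,sqrt( 2 ) /2,sqrt( 2 ) /2, E, pi, 3.2,3 * sqrt( 2), 6 , 8.98 ] 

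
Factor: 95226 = 2^1*3^1 * 59^1*269^1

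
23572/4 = 5893 = 5893.00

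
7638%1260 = 78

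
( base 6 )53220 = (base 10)7212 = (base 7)30012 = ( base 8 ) 16054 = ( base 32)71C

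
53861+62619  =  116480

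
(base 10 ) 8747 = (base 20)11H7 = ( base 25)DOM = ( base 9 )12888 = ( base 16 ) 222b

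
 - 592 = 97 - 689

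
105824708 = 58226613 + 47598095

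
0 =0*80099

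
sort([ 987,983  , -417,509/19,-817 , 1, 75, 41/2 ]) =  [ - 817, - 417,1, 41/2, 509/19,75,983,987]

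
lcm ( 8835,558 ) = 53010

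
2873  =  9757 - 6884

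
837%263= 48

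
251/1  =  251  =  251.00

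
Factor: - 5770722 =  - 2^1*3^1*61^1 *15767^1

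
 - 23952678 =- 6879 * 3482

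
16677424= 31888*523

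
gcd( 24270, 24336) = 6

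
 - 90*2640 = -237600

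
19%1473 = 19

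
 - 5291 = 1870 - 7161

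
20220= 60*337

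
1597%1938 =1597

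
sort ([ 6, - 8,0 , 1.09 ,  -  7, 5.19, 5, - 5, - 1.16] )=[ - 8, - 7, - 5,- 1.16, 0, 1.09, 5,5.19, 6]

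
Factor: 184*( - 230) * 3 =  - 126960 = -2^4 * 3^1*5^1*23^2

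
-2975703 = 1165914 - 4141617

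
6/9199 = 6/9199 = 0.00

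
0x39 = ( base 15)3C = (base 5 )212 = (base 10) 57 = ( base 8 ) 71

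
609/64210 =609/64210 = 0.01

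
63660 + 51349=115009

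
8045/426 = 8045/426 = 18.88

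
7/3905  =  7/3905 = 0.00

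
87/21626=87/21626 = 0.00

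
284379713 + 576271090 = 860650803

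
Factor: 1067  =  11^1*97^1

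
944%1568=944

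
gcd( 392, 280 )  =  56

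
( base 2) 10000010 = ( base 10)130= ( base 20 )6a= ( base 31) 46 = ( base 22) 5K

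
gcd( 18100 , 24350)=50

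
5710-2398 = 3312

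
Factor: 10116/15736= 2^(-1)*3^2*7^( - 1 ) = 9/14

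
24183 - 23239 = 944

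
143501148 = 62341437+81159711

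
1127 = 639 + 488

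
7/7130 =7/7130=   0.00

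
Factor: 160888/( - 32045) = -728/145 = - 2^3*5^( - 1)*7^1*13^1*29^ ( - 1)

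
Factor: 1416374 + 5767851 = 7184225 = 5^2*41^1*43^1*  163^1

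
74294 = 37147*2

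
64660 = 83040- 18380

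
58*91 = 5278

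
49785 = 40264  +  9521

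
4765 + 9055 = 13820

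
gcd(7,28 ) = 7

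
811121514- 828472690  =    -  17351176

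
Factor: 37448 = 2^3*31^1*151^1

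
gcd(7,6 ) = 1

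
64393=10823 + 53570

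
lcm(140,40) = 280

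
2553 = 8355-5802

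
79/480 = 79/480  =  0.16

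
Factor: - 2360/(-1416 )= 5/3 =3^(  -  1)*5^1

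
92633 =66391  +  26242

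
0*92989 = 0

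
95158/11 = 8650+8/11 = 8650.73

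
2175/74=2175/74 = 29.39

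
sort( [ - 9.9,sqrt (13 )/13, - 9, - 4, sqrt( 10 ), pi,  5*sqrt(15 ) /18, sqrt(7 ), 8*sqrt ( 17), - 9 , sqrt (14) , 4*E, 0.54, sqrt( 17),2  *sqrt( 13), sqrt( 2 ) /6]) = [-9.9,-9, - 9,-4,sqrt(2 )/6,sqrt(13 ) /13, 0.54,5*sqrt(15 ) /18,  sqrt( 7), pi, sqrt(10) , sqrt(14),sqrt(17), 2*sqrt( 13 ),4*E, 8*sqrt( 17)]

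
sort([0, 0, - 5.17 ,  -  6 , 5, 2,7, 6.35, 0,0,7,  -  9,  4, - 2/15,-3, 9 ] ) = [ - 9, -6, -5.17,-3 ,-2/15, 0, 0, 0,0, 2, 4,  5, 6.35, 7 , 7,9] 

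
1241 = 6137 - 4896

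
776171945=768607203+7564742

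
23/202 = 23/202= 0.11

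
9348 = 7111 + 2237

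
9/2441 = 9/2441 = 0.00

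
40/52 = 10/13 = 0.77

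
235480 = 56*4205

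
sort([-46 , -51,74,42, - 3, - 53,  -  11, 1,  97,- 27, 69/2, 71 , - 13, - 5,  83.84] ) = [-53,  -  51, - 46,-27 ,-13, -11,-5, - 3, 1, 69/2, 42, 71,74 , 83.84, 97 ]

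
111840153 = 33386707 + 78453446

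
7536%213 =81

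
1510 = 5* 302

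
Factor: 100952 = 2^3*12619^1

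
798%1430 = 798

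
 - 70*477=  - 33390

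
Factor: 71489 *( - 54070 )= -2^1*5^1*11^1*67^1*97^1* 5407^1 = - 3865410230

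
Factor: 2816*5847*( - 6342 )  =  -2^9*3^2*7^1*11^1*151^1*1949^1 = - 104421993984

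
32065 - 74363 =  - 42298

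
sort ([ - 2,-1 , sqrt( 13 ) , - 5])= [ - 5,- 2, - 1, sqrt( 13)]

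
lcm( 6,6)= 6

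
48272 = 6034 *8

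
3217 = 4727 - 1510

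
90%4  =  2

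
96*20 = 1920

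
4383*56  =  245448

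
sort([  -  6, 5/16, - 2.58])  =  [ - 6, - 2.58, 5/16] 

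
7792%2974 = 1844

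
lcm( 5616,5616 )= 5616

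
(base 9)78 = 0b1000111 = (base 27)2h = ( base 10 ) 71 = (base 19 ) 3e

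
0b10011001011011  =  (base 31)a6n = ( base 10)9819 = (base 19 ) 183F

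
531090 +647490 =1178580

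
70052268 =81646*858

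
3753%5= 3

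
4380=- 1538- - 5918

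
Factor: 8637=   3^1*2879^1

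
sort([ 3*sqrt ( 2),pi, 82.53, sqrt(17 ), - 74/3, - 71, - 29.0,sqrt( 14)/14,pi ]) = [-71,- 29.0, - 74/3,sqrt( 14)/14, pi,  pi,sqrt( 17 ),3*sqrt( 2 ), 82.53]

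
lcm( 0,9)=0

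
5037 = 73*69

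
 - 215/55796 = - 215/55796 = - 0.00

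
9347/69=135 + 32/69=   135.46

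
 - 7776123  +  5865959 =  - 1910164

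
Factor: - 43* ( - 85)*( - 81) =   -  296055 = -  3^4*5^1*17^1*43^1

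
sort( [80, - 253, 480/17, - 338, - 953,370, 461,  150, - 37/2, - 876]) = [ - 953 , - 876, - 338, - 253, - 37/2,480/17,80,150,370, 461]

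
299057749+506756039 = 805813788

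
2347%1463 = 884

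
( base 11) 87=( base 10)95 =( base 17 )5A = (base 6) 235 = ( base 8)137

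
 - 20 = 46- 66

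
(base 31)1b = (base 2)101010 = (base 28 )1e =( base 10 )42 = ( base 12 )36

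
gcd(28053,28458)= 27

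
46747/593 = 46747/593= 78.83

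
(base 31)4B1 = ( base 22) 8E6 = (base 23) 7L0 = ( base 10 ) 4186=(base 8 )10132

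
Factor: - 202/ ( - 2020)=2^( - 1 ) *5^( - 1) = 1/10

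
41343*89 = 3679527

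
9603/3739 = 9603/3739 = 2.57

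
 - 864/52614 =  -48/2923 = - 0.02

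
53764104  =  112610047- 58845943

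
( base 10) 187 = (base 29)6D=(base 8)273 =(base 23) 83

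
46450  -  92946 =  - 46496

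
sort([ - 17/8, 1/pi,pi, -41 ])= [ - 41, - 17/8,1/pi,pi]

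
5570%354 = 260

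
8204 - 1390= 6814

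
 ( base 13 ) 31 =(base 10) 40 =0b101000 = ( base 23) 1h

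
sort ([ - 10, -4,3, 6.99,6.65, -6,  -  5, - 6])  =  [ - 10, - 6, - 6,  -  5, - 4, 3, 6.65, 6.99]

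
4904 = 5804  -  900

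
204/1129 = 204/1129 = 0.18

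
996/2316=83/193 = 0.43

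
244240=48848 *5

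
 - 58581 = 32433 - 91014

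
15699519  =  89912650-74213131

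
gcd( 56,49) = 7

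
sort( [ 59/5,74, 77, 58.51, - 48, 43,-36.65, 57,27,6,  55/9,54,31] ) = [ - 48,- 36.65,  6,55/9,59/5,27,31, 43,54, 57,58.51, 74,77]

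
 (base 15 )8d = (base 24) 5D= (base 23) 5I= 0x85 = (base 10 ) 133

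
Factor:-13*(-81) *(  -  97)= - 102141= - 3^4 * 13^1*97^1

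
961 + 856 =1817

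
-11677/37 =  - 316 + 15/37 = - 315.59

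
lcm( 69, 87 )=2001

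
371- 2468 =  - 2097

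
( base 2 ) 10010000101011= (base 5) 244014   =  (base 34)80B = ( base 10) 9259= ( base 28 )bmj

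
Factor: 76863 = 3^1  *  25621^1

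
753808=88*8566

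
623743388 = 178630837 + 445112551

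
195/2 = 195/2 = 97.50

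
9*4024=36216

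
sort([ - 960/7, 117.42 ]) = [  -  960/7, 117.42 ] 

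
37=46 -9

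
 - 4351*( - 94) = 408994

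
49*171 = 8379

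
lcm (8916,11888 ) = 35664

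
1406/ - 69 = - 1406/69 = -20.38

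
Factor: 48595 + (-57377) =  - 8782= - 2^1 * 4391^1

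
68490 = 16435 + 52055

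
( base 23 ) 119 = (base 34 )gh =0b1000110001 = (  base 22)13b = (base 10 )561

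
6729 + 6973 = 13702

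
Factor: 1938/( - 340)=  - 2^( - 1) *3^1*  5^( - 1 )*19^1  =  - 57/10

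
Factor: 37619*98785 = 5^1*23^1 * 859^1*37619^1=3716192915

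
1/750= 1/750 = 0.00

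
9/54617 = 9/54617 = 0.00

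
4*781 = 3124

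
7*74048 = 518336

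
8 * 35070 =280560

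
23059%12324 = 10735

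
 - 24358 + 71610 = 47252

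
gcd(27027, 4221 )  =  63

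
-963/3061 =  - 1+2098/3061 = - 0.31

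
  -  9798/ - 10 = 979 + 4/5 = 979.80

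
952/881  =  1+71/881=1.08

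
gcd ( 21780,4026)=66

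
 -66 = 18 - 84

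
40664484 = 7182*5662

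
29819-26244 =3575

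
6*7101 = 42606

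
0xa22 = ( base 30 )2QE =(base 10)2594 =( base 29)32d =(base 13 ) 1247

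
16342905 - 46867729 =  - 30524824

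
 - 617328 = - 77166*8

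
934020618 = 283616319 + 650404299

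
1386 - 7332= - 5946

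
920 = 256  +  664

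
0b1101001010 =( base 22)1G6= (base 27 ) 145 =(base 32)QA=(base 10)842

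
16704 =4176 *4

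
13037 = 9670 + 3367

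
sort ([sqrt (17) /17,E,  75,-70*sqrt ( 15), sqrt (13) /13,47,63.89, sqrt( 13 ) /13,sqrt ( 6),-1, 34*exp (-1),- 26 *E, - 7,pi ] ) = [-70 *sqrt(15), - 26 * E,  -  7, - 1, sqrt(17)/17,sqrt (13)/13, sqrt( 13)/13,sqrt( 6 ),E,pi,34*exp ( - 1 ),47,63.89,75]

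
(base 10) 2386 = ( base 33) 26A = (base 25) 3kb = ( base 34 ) 226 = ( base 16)952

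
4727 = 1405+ 3322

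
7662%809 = 381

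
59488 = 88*676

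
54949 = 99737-44788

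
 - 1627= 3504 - 5131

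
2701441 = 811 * 3331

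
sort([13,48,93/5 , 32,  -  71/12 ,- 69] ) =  [ - 69, - 71/12,13, 93/5,32,48]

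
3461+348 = 3809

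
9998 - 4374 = 5624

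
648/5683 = 648/5683=0.11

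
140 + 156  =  296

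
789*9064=7151496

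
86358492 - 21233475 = 65125017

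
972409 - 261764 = 710645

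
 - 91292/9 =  - 91292/9 = - 10143.56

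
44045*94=4140230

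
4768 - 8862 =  - 4094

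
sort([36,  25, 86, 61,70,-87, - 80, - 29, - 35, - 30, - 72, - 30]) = [ - 87 , - 80, - 72, - 35,-30, - 30, - 29, 25, 36 , 61,70 , 86] 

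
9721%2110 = 1281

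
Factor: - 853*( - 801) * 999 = 3^5*37^1* 89^1*853^1  =  682569747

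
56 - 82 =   -  26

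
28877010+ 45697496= 74574506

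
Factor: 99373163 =181^1*549023^1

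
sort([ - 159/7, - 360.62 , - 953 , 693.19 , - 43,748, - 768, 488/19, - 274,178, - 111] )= [- 953, - 768 , - 360.62 , - 274, - 111, - 43,  -  159/7,488/19, 178 , 693.19,748] 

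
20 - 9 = 11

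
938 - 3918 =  - 2980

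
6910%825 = 310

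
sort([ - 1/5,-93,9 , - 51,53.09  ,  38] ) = [-93, -51, - 1/5,9,38,53.09 ] 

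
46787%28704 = 18083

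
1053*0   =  0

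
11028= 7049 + 3979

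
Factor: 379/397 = 379^1*397^( - 1 ) 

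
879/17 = 879/17   =  51.71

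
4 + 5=9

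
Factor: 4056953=1733^1 *2341^1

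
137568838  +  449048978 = 586617816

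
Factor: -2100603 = - 3^1*700201^1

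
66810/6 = 11135 = 11135.00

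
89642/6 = 44821/3 = 14940.33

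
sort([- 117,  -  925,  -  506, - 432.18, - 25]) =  [ - 925, - 506,-432.18, - 117, - 25] 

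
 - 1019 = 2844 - 3863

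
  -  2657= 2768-5425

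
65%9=2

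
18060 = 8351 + 9709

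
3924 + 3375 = 7299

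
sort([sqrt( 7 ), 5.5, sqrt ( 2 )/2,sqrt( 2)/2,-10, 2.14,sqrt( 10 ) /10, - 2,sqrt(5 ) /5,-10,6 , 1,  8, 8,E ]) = [-10,-10, - 2  ,  sqrt(10)/10 , sqrt(5 )/5,sqrt(2) /2,sqrt( 2)/2,1,  2.14, sqrt( 7) , E, 5.5,6, 8,8 ] 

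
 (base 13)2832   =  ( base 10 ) 5787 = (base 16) 169B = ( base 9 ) 7840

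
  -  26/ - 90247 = 26/90247 = 0.00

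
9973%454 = 439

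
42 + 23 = 65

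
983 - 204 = 779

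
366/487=366/487 = 0.75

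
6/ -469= - 6/469 = - 0.01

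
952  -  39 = 913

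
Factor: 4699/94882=2^( - 1)*37^1*127^1*47441^(-1)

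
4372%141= 1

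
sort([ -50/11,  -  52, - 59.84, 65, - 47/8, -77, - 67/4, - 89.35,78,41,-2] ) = [ - 89.35,- 77, - 59.84, - 52 , - 67/4, - 47/8, - 50/11, - 2,41,65,78 ] 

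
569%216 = 137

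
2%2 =0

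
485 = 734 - 249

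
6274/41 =153+ 1/41  =  153.02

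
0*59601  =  0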